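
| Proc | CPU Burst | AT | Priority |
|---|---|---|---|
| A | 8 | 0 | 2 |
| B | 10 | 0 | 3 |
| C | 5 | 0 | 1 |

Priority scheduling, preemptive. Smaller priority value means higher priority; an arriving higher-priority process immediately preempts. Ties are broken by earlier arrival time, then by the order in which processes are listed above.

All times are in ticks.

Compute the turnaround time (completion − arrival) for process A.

Schedule: | C 0-5 | A 5-13 | B 13-23 |
Completion: A=13  B=23  C=5
Turnaround (C−A): A=13  B=23  C=5
Turnaround(A) = completion − arrival = 13 − 0 = 13

13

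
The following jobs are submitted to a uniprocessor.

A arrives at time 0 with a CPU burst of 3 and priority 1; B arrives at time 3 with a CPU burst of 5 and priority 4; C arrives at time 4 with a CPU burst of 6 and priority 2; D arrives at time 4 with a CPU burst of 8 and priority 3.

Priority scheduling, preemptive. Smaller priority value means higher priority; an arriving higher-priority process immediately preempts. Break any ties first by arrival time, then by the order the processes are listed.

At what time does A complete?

Gantt: | A 0-3 | B 3-4 | C 4-10 | D 10-18 | B 18-22 |
Completion: A=3  B=22  C=10  D=18

3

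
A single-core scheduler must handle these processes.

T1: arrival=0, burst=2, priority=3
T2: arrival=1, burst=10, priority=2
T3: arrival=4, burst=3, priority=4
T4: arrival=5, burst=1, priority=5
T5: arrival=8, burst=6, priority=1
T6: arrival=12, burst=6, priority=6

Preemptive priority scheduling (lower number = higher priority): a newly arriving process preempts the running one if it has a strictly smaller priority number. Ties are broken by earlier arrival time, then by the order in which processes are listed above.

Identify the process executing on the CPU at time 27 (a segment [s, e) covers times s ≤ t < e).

T6

Schedule: | T1 0-1 | T2 1-8 | T5 8-14 | T2 14-17 | T1 17-18 | T3 18-21 | T4 21-22 | T6 22-28 |
Completion: T1=18  T2=17  T3=21  T4=22  T5=14  T6=28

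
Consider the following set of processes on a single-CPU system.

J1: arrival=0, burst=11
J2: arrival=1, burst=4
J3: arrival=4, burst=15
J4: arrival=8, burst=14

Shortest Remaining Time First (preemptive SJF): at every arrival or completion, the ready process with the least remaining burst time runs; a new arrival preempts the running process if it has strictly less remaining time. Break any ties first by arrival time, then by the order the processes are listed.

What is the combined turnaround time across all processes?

80

Schedule: | J1 0-1 | J2 1-5 | J1 5-15 | J4 15-29 | J3 29-44 |
Completion: J1=15  J2=5  J3=44  J4=29
Turnaround (C−A): J1=15  J2=4  J3=40  J4=21
Turnaround = completion − arrival: J1=15, J2=4, J3=40, J4=21
Total turnaround = 15 + 4 + 40 + 21 = 80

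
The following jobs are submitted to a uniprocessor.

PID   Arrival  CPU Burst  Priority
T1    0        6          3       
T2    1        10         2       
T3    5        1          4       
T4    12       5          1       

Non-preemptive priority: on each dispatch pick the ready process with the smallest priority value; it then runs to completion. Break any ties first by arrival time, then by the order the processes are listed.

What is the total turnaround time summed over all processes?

47

Schedule: | T1 0-6 | T2 6-16 | T4 16-21 | T3 21-22 |
Completion: T1=6  T2=16  T3=22  T4=21
Turnaround (C−A): T1=6  T2=15  T3=17  T4=9
Turnaround = completion − arrival: T1=6, T2=15, T3=17, T4=9
Total turnaround = 6 + 15 + 17 + 9 = 47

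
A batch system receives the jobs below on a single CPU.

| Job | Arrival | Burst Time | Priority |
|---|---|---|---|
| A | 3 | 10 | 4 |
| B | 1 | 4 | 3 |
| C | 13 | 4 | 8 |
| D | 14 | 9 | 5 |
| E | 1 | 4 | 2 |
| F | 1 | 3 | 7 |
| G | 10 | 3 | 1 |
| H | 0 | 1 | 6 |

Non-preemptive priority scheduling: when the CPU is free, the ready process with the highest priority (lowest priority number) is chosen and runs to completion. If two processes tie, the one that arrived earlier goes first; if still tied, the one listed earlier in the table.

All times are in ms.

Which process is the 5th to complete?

G

Gantt: | H 0-1 | E 1-5 | B 5-9 | A 9-19 | G 19-22 | D 22-31 | F 31-34 | C 34-38 |
Completion: A=19  B=9  C=38  D=31  E=5  F=34  G=22  H=1
Finish order: H → E → B → A → G → D → F → C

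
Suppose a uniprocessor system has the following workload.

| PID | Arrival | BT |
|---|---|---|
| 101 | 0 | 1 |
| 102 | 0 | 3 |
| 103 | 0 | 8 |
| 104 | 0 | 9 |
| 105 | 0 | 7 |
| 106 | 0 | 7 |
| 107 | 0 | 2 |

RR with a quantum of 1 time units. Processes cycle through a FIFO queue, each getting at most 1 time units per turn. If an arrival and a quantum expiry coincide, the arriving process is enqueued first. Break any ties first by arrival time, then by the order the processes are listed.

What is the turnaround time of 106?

Gantt: | 101 0-1 | 102 1-2 | 103 2-3 | 104 3-4 | 105 4-5 | 106 5-6 | 107 6-7 | 102 7-8 | 103 8-9 | 104 9-10 | 105 10-11 | 106 11-12 | 107 12-13 | 102 13-14 | 103 14-15 | 104 15-16 | 105 16-17 | 106 17-18 | 103 18-19 | 104 19-20 | 105 20-21 | 106 21-22 | 103 22-23 | 104 23-24 | 105 24-25 | 106 25-26 | 103 26-27 | 104 27-28 | 105 28-29 | 106 29-30 | 103 30-31 | 104 31-32 | 105 32-33 | 106 33-34 | 103 34-35 | 104 35-37 |
Completion: 101=1  102=14  103=35  104=37  105=33  106=34  107=13
Turnaround (C−A): 101=1  102=14  103=35  104=37  105=33  106=34  107=13
Turnaround(106) = completion − arrival = 34 − 0 = 34

34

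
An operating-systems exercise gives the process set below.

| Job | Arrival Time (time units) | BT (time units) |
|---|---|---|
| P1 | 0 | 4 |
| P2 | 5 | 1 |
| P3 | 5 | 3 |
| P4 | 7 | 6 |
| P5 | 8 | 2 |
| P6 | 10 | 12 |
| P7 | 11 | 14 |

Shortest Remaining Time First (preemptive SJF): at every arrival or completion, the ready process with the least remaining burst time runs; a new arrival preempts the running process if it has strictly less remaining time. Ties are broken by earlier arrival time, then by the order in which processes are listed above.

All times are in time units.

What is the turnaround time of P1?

4

Gantt: | P1 0-4 | idle 4-5 | P2 5-6 | P3 6-9 | P5 9-11 | P4 11-17 | P6 17-29 | P7 29-43 |
Completion: P1=4  P2=6  P3=9  P4=17  P5=11  P6=29  P7=43
Turnaround (C−A): P1=4  P2=1  P3=4  P4=10  P5=3  P6=19  P7=32
Turnaround(P1) = completion − arrival = 4 − 0 = 4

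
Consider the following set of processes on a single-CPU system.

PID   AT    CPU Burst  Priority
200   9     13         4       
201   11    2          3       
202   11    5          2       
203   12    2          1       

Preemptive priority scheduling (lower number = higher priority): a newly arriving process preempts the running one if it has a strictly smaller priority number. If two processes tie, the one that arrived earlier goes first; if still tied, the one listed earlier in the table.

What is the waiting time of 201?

7

Gantt: | idle 0-9 | 200 9-11 | 202 11-12 | 203 12-14 | 202 14-18 | 201 18-20 | 200 20-31 |
Completion: 200=31  201=20  202=18  203=14
Waiting(201) = turnaround − burst = 9 − 2 = 7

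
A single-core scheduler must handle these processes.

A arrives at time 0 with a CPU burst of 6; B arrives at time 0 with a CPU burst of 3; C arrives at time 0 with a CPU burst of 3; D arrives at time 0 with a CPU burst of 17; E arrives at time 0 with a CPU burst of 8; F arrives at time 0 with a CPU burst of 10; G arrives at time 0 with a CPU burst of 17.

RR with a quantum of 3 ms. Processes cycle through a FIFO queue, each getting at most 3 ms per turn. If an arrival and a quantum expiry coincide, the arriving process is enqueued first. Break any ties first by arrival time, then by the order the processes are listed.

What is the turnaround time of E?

41

Gantt: | A 0-3 | B 3-6 | C 6-9 | D 9-12 | E 12-15 | F 15-18 | G 18-21 | A 21-24 | D 24-27 | E 27-30 | F 30-33 | G 33-36 | D 36-39 | E 39-41 | F 41-44 | G 44-47 | D 47-50 | F 50-51 | G 51-54 | D 54-57 | G 57-60 | D 60-62 | G 62-64 |
Completion: A=24  B=6  C=9  D=62  E=41  F=51  G=64
Turnaround (C−A): A=24  B=6  C=9  D=62  E=41  F=51  G=64
Turnaround(E) = completion − arrival = 41 − 0 = 41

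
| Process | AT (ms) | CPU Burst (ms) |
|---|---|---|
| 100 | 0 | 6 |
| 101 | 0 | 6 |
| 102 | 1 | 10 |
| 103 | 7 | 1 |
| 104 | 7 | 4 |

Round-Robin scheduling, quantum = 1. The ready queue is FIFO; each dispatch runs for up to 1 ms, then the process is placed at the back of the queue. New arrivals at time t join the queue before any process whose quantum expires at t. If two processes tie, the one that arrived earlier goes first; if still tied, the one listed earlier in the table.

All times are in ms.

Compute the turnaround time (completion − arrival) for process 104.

Schedule: | 100 0-1 | 101 1-2 | 102 2-3 | 100 3-4 | 101 4-5 | 102 5-6 | 100 6-7 | 101 7-8 | 102 8-9 | 103 9-10 | 104 10-11 | 100 11-12 | 101 12-13 | 102 13-14 | 104 14-15 | 100 15-16 | 101 16-17 | 102 17-18 | 104 18-19 | 100 19-20 | 101 20-21 | 102 21-22 | 104 22-23 | 102 23-27 |
Completion: 100=20  101=21  102=27  103=10  104=23
Turnaround (C−A): 100=20  101=21  102=26  103=3  104=16
Turnaround(104) = completion − arrival = 23 − 7 = 16

16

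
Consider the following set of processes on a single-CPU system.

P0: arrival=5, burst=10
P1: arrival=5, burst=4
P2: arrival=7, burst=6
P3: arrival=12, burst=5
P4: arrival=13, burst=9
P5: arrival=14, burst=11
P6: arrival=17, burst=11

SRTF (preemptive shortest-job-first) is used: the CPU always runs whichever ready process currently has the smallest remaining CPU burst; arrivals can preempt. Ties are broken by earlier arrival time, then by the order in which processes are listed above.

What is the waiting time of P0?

Schedule: | idle 0-5 | P1 5-9 | P2 9-15 | P3 15-20 | P4 20-29 | P0 29-39 | P5 39-50 | P6 50-61 |
Completion: P0=39  P1=9  P2=15  P3=20  P4=29  P5=50  P6=61
Turnaround (C−A): P0=34  P1=4  P2=8  P3=8  P4=16  P5=36  P6=44
Waiting(P0) = turnaround − burst = 34 − 10 = 24

24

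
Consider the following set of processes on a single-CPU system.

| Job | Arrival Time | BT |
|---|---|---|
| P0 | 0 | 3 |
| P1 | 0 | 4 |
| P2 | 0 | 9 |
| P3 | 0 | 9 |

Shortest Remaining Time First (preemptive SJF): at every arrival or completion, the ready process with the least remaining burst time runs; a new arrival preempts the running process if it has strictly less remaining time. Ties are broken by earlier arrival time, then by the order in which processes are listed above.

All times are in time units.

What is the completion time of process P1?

7

Timeline: | P0 0-3 | P1 3-7 | P2 7-16 | P3 16-25 |
Completion: P0=3  P1=7  P2=16  P3=25
Turnaround (C−A): P0=3  P1=7  P2=16  P3=25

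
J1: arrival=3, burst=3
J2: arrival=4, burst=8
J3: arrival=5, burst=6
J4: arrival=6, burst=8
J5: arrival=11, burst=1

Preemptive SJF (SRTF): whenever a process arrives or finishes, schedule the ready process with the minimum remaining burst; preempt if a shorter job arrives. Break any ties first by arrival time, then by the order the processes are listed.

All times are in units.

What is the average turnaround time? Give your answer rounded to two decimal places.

10.40

Gantt: | idle 0-3 | J1 3-6 | J3 6-12 | J5 12-13 | J2 13-21 | J4 21-29 |
Completion: J1=6  J2=21  J3=12  J4=29  J5=13
Turnaround (C−A): J1=3  J2=17  J3=7  J4=23  J5=2
Turnaround times: J1=3, J2=17, J3=7, J4=23, J5=2
Average turnaround = (3+17+7+23+2) / 5 = 52/5 = 10.40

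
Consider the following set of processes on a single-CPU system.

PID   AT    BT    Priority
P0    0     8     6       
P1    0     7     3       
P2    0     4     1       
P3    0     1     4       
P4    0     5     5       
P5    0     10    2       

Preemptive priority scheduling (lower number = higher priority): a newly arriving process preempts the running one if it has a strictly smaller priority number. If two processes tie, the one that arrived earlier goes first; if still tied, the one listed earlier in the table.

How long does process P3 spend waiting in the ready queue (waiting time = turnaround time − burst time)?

Timeline: | P2 0-4 | P5 4-14 | P1 14-21 | P3 21-22 | P4 22-27 | P0 27-35 |
Completion: P0=35  P1=21  P2=4  P3=22  P4=27  P5=14
Turnaround (C−A): P0=35  P1=21  P2=4  P3=22  P4=27  P5=14
Waiting(P3) = turnaround − burst = 22 − 1 = 21

21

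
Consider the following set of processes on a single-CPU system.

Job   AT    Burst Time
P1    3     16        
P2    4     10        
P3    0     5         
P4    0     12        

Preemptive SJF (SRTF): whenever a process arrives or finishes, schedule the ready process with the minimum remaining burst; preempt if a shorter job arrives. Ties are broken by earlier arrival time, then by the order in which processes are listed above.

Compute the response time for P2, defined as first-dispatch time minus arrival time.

1

Gantt: | P3 0-5 | P2 5-15 | P4 15-27 | P1 27-43 |
Completion: P1=43  P2=15  P3=5  P4=27
Response(P2) = first start − arrival = 5 − 4 = 1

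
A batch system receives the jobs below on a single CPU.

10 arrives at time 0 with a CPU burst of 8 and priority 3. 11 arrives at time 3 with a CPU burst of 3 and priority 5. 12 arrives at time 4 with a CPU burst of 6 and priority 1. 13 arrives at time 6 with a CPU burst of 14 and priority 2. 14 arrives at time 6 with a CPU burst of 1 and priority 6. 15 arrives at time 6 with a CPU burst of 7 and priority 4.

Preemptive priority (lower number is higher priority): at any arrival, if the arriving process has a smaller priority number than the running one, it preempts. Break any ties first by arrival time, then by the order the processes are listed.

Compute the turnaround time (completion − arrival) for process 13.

Gantt: | 10 0-4 | 12 4-10 | 13 10-24 | 10 24-28 | 15 28-35 | 11 35-38 | 14 38-39 |
Completion: 10=28  11=38  12=10  13=24  14=39  15=35
Turnaround(13) = completion − arrival = 24 − 6 = 18

18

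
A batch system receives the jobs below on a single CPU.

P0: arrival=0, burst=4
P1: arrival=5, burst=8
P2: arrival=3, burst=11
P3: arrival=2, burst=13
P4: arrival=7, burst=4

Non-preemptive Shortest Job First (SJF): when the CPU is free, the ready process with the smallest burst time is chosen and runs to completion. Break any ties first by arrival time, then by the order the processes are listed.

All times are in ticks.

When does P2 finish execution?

15

Schedule: | P0 0-4 | P2 4-15 | P4 15-19 | P1 19-27 | P3 27-40 |
Completion: P0=4  P1=27  P2=15  P3=40  P4=19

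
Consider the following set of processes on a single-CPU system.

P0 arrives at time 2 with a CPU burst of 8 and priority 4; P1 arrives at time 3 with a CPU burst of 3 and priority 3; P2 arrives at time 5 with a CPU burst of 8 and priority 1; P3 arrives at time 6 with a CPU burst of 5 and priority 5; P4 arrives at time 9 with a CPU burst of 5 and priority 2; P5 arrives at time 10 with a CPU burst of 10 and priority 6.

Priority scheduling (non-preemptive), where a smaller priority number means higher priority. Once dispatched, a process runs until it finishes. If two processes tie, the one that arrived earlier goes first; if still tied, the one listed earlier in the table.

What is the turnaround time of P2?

Schedule: | idle 0-2 | P0 2-10 | P2 10-18 | P4 18-23 | P1 23-26 | P3 26-31 | P5 31-41 |
Completion: P0=10  P1=26  P2=18  P3=31  P4=23  P5=41
Turnaround(P2) = completion − arrival = 18 − 5 = 13

13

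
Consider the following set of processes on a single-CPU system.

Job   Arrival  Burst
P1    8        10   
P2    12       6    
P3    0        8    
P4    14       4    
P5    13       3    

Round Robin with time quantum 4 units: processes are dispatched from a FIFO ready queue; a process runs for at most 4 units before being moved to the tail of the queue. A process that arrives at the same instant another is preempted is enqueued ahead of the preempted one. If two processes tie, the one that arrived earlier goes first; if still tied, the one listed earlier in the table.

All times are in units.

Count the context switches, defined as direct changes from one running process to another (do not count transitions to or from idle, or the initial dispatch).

7

Schedule: | P3 0-8 | P1 8-12 | P2 12-16 | P1 16-20 | P5 20-23 | P4 23-27 | P2 27-29 | P1 29-31 |
Completion: P1=31  P2=29  P3=8  P4=27  P5=23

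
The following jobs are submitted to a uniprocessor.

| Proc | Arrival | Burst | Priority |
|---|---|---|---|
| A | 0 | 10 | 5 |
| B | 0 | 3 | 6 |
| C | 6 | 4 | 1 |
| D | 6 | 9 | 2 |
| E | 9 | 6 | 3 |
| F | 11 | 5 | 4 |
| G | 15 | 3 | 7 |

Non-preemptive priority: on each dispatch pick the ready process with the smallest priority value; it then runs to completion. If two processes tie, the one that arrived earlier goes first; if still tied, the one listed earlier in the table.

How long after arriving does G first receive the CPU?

22

Gantt: | A 0-10 | C 10-14 | D 14-23 | E 23-29 | F 29-34 | B 34-37 | G 37-40 |
Completion: A=10  B=37  C=14  D=23  E=29  F=34  G=40
Response(G) = first start − arrival = 37 − 15 = 22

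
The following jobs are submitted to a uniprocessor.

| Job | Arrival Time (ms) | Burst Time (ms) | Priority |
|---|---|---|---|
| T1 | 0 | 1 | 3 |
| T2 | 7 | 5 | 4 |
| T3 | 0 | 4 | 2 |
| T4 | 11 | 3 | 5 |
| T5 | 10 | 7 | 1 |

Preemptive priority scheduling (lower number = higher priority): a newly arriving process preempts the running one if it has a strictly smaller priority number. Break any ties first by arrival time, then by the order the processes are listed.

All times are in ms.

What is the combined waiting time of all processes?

Timeline: | T3 0-4 | T1 4-5 | idle 5-7 | T2 7-10 | T5 10-17 | T2 17-19 | T4 19-22 |
Completion: T1=5  T2=19  T3=4  T4=22  T5=17
Waiting = turnaround − burst: T1=4, T2=7, T3=0, T4=8, T5=0
Total waiting = 4 + 7 + 0 + 8 + 0 = 19

19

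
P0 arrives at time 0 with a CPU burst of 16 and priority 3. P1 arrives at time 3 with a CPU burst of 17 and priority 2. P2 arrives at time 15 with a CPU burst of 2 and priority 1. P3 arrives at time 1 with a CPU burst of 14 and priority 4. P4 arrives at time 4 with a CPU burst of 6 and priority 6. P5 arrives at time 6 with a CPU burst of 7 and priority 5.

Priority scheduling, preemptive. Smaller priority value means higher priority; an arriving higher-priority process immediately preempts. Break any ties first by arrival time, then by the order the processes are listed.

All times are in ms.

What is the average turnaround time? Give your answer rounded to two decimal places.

Timeline: | P0 0-3 | P1 3-15 | P2 15-17 | P1 17-22 | P0 22-35 | P3 35-49 | P5 49-56 | P4 56-62 |
Completion: P0=35  P1=22  P2=17  P3=49  P4=62  P5=56
Turnaround (C−A): P0=35  P1=19  P2=2  P3=48  P4=58  P5=50
Turnaround times: P0=35, P1=19, P2=2, P3=48, P4=58, P5=50
Average turnaround = (35+19+2+48+58+50) / 6 = 212/6 = 35.33

35.33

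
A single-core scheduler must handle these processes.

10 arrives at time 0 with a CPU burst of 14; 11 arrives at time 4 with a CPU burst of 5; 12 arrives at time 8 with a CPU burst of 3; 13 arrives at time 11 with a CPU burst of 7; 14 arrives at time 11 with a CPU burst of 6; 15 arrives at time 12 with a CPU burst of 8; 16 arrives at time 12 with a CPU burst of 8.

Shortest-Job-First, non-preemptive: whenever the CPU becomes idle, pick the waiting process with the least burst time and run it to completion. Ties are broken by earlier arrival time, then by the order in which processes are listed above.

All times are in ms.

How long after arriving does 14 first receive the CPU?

11

Timeline: | 10 0-14 | 12 14-17 | 11 17-22 | 14 22-28 | 13 28-35 | 15 35-43 | 16 43-51 |
Completion: 10=14  11=22  12=17  13=35  14=28  15=43  16=51
Turnaround (C−A): 10=14  11=18  12=9  13=24  14=17  15=31  16=39
Response(14) = first start − arrival = 22 − 11 = 11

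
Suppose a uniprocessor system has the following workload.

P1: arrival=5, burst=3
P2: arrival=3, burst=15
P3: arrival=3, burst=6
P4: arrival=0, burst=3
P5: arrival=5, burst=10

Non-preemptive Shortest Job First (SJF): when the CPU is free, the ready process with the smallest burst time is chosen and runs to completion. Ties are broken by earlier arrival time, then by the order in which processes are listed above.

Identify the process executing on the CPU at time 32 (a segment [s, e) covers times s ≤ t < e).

Schedule: | P4 0-3 | P3 3-9 | P1 9-12 | P5 12-22 | P2 22-37 |
Completion: P1=12  P2=37  P3=9  P4=3  P5=22
Turnaround (C−A): P1=7  P2=34  P3=6  P4=3  P5=17

P2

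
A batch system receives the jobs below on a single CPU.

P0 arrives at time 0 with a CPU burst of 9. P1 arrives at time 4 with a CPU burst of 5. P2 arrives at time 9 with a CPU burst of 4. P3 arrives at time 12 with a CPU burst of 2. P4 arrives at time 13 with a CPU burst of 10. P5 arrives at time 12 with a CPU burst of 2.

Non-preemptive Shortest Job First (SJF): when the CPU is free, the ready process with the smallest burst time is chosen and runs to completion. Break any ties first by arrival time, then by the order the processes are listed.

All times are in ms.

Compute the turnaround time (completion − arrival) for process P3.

3

Gantt: | P0 0-9 | P2 9-13 | P3 13-15 | P5 15-17 | P1 17-22 | P4 22-32 |
Completion: P0=9  P1=22  P2=13  P3=15  P4=32  P5=17
Turnaround(P3) = completion − arrival = 15 − 12 = 3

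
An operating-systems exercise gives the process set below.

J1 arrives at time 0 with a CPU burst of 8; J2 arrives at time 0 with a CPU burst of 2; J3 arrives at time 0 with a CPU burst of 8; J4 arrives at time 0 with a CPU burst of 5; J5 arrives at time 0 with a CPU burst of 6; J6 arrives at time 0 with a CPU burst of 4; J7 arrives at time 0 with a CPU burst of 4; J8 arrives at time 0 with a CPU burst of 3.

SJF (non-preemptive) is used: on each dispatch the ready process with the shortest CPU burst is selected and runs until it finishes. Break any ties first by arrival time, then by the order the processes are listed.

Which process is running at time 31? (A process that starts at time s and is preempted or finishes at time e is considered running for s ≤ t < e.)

Timeline: | J2 0-2 | J8 2-5 | J6 5-9 | J7 9-13 | J4 13-18 | J5 18-24 | J1 24-32 | J3 32-40 |
Completion: J1=32  J2=2  J3=40  J4=18  J5=24  J6=9  J7=13  J8=5

J1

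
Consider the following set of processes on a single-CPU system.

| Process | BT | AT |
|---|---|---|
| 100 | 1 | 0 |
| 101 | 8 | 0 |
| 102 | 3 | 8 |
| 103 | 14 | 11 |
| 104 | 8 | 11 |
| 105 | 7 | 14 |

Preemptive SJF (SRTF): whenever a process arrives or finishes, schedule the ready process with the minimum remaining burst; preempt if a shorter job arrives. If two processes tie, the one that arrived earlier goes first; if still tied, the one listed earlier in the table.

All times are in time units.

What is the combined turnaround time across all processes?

66

Timeline: | 100 0-1 | 101 1-9 | 102 9-12 | 104 12-20 | 105 20-27 | 103 27-41 |
Completion: 100=1  101=9  102=12  103=41  104=20  105=27
Turnaround (C−A): 100=1  101=9  102=4  103=30  104=9  105=13
Turnaround = completion − arrival: 100=1, 101=9, 102=4, 103=30, 104=9, 105=13
Total turnaround = 1 + 9 + 4 + 30 + 9 + 13 = 66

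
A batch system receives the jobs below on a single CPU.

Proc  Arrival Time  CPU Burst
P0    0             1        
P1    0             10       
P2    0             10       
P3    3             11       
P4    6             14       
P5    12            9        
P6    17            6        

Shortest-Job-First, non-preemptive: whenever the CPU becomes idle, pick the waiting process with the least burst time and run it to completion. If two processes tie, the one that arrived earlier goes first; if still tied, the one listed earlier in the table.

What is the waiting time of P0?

Schedule: | P0 0-1 | P1 1-11 | P2 11-21 | P6 21-27 | P5 27-36 | P3 36-47 | P4 47-61 |
Completion: P0=1  P1=11  P2=21  P3=47  P4=61  P5=36  P6=27
Turnaround (C−A): P0=1  P1=11  P2=21  P3=44  P4=55  P5=24  P6=10
Waiting(P0) = turnaround − burst = 1 − 1 = 0

0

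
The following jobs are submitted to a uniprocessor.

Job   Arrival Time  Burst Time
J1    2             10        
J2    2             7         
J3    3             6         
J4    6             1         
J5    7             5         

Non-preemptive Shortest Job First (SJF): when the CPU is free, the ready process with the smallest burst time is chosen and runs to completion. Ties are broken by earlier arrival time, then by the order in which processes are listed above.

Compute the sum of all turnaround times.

Schedule: | idle 0-2 | J2 2-9 | J4 9-10 | J5 10-15 | J3 15-21 | J1 21-31 |
Completion: J1=31  J2=9  J3=21  J4=10  J5=15
Turnaround = completion − arrival: J1=29, J2=7, J3=18, J4=4, J5=8
Total turnaround = 29 + 7 + 18 + 4 + 8 = 66

66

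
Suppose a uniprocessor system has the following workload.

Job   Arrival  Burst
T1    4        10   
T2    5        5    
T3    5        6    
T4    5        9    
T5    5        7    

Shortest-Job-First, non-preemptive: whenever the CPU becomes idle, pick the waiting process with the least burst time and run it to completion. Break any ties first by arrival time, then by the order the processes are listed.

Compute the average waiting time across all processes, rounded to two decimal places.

14.00

Gantt: | idle 0-4 | T1 4-14 | T2 14-19 | T3 19-25 | T5 25-32 | T4 32-41 |
Completion: T1=14  T2=19  T3=25  T4=41  T5=32
Waiting times: T1=0, T2=9, T3=14, T4=27, T5=20
Average waiting = (0+9+14+27+20) / 5 = 70/5 = 14.00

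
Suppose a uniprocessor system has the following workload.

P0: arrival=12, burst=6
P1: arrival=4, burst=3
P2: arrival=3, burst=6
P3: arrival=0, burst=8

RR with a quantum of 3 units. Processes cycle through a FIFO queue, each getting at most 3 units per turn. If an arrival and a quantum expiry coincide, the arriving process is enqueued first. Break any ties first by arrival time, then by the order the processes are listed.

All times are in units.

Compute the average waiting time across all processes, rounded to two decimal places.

Schedule: | P3 0-3 | P2 3-6 | P3 6-9 | P1 9-12 | P2 12-15 | P3 15-17 | P0 17-23 |
Completion: P0=23  P1=12  P2=15  P3=17
Turnaround (C−A): P0=11  P1=8  P2=12  P3=17
Waiting times: P0=5, P1=5, P2=6, P3=9
Average waiting = (5+5+6+9) / 4 = 25/4 = 6.25

6.25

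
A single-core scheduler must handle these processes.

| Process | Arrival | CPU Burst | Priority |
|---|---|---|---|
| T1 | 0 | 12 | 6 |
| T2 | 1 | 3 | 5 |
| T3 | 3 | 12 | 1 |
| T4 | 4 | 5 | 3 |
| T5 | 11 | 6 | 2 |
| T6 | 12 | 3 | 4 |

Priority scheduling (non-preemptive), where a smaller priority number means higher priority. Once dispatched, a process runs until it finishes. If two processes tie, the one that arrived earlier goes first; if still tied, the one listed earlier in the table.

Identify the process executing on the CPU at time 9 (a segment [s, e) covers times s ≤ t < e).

Timeline: | T1 0-12 | T3 12-24 | T5 24-30 | T4 30-35 | T6 35-38 | T2 38-41 |
Completion: T1=12  T2=41  T3=24  T4=35  T5=30  T6=38
Turnaround (C−A): T1=12  T2=40  T3=21  T4=31  T5=19  T6=26

T1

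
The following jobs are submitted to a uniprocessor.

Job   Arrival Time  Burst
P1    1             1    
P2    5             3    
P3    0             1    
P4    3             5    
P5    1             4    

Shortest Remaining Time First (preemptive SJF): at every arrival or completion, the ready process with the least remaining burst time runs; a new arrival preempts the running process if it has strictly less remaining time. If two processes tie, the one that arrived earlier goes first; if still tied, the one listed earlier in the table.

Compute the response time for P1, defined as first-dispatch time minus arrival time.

0

Schedule: | P3 0-1 | P1 1-2 | P5 2-6 | P2 6-9 | P4 9-14 |
Completion: P1=2  P2=9  P3=1  P4=14  P5=6
Turnaround (C−A): P1=1  P2=4  P3=1  P4=11  P5=5
Response(P1) = first start − arrival = 1 − 1 = 0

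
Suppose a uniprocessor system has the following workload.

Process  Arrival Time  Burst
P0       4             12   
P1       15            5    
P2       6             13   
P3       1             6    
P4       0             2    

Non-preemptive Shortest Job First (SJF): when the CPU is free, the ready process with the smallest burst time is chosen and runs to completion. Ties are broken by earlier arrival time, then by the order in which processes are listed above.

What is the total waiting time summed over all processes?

29

Timeline: | P4 0-2 | P3 2-8 | P0 8-20 | P1 20-25 | P2 25-38 |
Completion: P0=20  P1=25  P2=38  P3=8  P4=2
Turnaround (C−A): P0=16  P1=10  P2=32  P3=7  P4=2
Waiting = turnaround − burst: P0=4, P1=5, P2=19, P3=1, P4=0
Total waiting = 4 + 5 + 19 + 1 + 0 = 29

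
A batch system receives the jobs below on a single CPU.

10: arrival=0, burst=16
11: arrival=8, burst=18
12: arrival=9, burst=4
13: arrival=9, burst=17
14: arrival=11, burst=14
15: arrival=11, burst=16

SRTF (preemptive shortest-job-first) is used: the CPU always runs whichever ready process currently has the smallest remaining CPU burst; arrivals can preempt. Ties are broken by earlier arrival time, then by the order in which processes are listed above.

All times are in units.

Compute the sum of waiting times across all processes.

Timeline: | 10 0-9 | 12 9-13 | 10 13-20 | 14 20-34 | 15 34-50 | 13 50-67 | 11 67-85 |
Completion: 10=20  11=85  12=13  13=67  14=34  15=50
Waiting = turnaround − burst: 10=4, 11=59, 12=0, 13=41, 14=9, 15=23
Total waiting = 4 + 59 + 0 + 41 + 9 + 23 = 136

136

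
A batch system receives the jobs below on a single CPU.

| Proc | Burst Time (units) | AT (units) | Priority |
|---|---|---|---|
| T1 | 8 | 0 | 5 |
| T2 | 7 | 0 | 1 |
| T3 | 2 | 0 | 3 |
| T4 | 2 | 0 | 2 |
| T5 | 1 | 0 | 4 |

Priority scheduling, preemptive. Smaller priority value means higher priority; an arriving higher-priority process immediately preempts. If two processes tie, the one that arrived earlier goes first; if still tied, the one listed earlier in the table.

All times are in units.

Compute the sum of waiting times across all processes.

39

Schedule: | T2 0-7 | T4 7-9 | T3 9-11 | T5 11-12 | T1 12-20 |
Completion: T1=20  T2=7  T3=11  T4=9  T5=12
Turnaround (C−A): T1=20  T2=7  T3=11  T4=9  T5=12
Waiting = turnaround − burst: T1=12, T2=0, T3=9, T4=7, T5=11
Total waiting = 12 + 0 + 9 + 7 + 11 = 39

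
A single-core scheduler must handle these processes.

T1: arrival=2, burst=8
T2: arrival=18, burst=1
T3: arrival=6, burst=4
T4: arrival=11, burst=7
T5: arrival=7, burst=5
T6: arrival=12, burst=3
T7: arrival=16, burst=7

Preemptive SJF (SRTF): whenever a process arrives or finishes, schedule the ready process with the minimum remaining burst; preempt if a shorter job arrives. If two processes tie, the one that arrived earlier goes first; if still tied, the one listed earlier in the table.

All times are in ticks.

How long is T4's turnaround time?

Gantt: | idle 0-2 | T1 2-10 | T3 10-14 | T6 14-17 | T5 17-18 | T2 18-19 | T5 19-23 | T4 23-30 | T7 30-37 |
Completion: T1=10  T2=19  T3=14  T4=30  T5=23  T6=17  T7=37
Turnaround (C−A): T1=8  T2=1  T3=8  T4=19  T5=16  T6=5  T7=21
Turnaround(T4) = completion − arrival = 30 − 11 = 19

19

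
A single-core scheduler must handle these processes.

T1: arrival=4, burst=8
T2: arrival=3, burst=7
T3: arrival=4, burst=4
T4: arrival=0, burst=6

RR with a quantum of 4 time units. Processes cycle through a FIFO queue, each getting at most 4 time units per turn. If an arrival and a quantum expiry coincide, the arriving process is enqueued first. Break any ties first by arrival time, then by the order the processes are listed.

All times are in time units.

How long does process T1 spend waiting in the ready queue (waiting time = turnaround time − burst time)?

Timeline: | T4 0-4 | T2 4-8 | T1 8-12 | T3 12-16 | T4 16-18 | T2 18-21 | T1 21-25 |
Completion: T1=25  T2=21  T3=16  T4=18
Waiting(T1) = turnaround − burst = 21 − 8 = 13

13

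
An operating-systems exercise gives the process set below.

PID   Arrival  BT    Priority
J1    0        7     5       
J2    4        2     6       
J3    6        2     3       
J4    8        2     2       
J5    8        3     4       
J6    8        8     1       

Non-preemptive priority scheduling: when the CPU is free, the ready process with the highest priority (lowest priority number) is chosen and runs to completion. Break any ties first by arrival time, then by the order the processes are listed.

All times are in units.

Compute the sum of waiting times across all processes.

Gantt: | J1 0-7 | J3 7-9 | J6 9-17 | J4 17-19 | J5 19-22 | J2 22-24 |
Completion: J1=7  J2=24  J3=9  J4=19  J5=22  J6=17
Turnaround (C−A): J1=7  J2=20  J3=3  J4=11  J5=14  J6=9
Waiting = turnaround − burst: J1=0, J2=18, J3=1, J4=9, J5=11, J6=1
Total waiting = 0 + 18 + 1 + 9 + 11 + 1 = 40

40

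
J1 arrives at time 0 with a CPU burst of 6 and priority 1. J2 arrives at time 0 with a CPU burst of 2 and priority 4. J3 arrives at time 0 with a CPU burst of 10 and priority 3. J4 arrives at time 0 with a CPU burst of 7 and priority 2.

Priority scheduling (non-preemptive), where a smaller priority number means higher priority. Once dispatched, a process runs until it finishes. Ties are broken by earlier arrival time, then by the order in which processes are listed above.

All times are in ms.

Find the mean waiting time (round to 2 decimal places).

Gantt: | J1 0-6 | J4 6-13 | J3 13-23 | J2 23-25 |
Completion: J1=6  J2=25  J3=23  J4=13
Turnaround (C−A): J1=6  J2=25  J3=23  J4=13
Waiting times: J1=0, J2=23, J3=13, J4=6
Average waiting = (0+23+13+6) / 4 = 42/4 = 10.50

10.50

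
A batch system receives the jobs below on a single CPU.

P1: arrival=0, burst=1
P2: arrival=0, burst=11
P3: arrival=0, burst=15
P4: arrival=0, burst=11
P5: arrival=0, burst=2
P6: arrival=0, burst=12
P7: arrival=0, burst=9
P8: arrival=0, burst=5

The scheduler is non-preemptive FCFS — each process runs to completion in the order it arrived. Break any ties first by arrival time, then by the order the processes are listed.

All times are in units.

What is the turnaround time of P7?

Gantt: | P1 0-1 | P2 1-12 | P3 12-27 | P4 27-38 | P5 38-40 | P6 40-52 | P7 52-61 | P8 61-66 |
Completion: P1=1  P2=12  P3=27  P4=38  P5=40  P6=52  P7=61  P8=66
Turnaround (C−A): P1=1  P2=12  P3=27  P4=38  P5=40  P6=52  P7=61  P8=66
Turnaround(P7) = completion − arrival = 61 − 0 = 61

61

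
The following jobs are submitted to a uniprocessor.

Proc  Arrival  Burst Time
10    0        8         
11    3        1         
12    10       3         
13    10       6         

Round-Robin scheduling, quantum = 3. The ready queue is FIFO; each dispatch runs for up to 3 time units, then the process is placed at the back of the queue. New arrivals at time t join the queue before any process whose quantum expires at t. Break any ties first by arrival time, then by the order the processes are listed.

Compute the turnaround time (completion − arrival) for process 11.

Schedule: | 10 0-3 | 11 3-4 | 10 4-9 | idle 9-10 | 12 10-13 | 13 13-19 |
Completion: 10=9  11=4  12=13  13=19
Turnaround (C−A): 10=9  11=1  12=3  13=9
Turnaround(11) = completion − arrival = 4 − 3 = 1

1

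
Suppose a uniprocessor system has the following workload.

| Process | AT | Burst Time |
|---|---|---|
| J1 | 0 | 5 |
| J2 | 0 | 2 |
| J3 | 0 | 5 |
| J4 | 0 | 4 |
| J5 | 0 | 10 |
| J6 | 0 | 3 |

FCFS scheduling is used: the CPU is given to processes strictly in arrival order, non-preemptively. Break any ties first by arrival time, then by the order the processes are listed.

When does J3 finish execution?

Gantt: | J1 0-5 | J2 5-7 | J3 7-12 | J4 12-16 | J5 16-26 | J6 26-29 |
Completion: J1=5  J2=7  J3=12  J4=16  J5=26  J6=29
Turnaround (C−A): J1=5  J2=7  J3=12  J4=16  J5=26  J6=29

12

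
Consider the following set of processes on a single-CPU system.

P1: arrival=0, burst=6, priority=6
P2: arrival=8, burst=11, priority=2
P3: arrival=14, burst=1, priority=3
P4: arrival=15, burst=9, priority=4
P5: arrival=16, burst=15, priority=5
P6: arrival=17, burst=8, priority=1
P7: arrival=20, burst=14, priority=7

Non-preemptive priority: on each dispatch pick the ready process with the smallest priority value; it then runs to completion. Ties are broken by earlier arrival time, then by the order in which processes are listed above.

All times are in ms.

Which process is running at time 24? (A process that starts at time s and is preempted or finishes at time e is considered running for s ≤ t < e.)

Timeline: | P1 0-6 | idle 6-8 | P2 8-19 | P6 19-27 | P3 27-28 | P4 28-37 | P5 37-52 | P7 52-66 |
Completion: P1=6  P2=19  P3=28  P4=37  P5=52  P6=27  P7=66
Turnaround (C−A): P1=6  P2=11  P3=14  P4=22  P5=36  P6=10  P7=46

P6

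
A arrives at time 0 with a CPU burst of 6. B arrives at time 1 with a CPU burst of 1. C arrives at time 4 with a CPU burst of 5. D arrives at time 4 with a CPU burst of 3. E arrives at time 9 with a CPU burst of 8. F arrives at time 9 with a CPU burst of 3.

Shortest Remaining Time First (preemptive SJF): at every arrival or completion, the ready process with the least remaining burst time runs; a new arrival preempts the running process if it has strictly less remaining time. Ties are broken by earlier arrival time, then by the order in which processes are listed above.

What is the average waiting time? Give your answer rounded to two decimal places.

Timeline: | A 0-1 | B 1-2 | A 2-7 | D 7-10 | F 10-13 | C 13-18 | E 18-26 |
Completion: A=7  B=2  C=18  D=10  E=26  F=13
Turnaround (C−A): A=7  B=1  C=14  D=6  E=17  F=4
Waiting times: A=1, B=0, C=9, D=3, E=9, F=1
Average waiting = (1+0+9+3+9+1) / 6 = 23/6 = 3.83

3.83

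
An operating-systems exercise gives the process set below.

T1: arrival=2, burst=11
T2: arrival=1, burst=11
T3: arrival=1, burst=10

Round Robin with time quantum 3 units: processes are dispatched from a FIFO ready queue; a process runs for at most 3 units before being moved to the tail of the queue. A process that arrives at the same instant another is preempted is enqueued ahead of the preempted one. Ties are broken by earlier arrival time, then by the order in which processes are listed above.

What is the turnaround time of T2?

29

Timeline: | idle 0-1 | T2 1-4 | T3 4-7 | T1 7-10 | T2 10-13 | T3 13-16 | T1 16-19 | T2 19-22 | T3 22-25 | T1 25-28 | T2 28-30 | T3 30-31 | T1 31-33 |
Completion: T1=33  T2=30  T3=31
Turnaround (C−A): T1=31  T2=29  T3=30
Turnaround(T2) = completion − arrival = 30 − 1 = 29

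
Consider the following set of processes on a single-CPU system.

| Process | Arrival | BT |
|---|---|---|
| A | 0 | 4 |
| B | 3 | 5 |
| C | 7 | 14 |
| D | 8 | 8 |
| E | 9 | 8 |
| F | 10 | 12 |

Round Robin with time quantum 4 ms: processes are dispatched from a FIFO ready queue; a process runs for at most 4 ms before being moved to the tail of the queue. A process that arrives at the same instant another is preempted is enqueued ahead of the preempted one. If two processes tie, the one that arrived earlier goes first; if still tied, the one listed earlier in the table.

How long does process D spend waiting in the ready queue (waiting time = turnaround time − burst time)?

17

Timeline: | A 0-4 | B 4-8 | C 8-12 | D 12-16 | B 16-17 | E 17-21 | F 21-25 | C 25-29 | D 29-33 | E 33-37 | F 37-41 | C 41-45 | F 45-49 | C 49-51 |
Completion: A=4  B=17  C=51  D=33  E=37  F=49
Turnaround (C−A): A=4  B=14  C=44  D=25  E=28  F=39
Waiting(D) = turnaround − burst = 25 − 8 = 17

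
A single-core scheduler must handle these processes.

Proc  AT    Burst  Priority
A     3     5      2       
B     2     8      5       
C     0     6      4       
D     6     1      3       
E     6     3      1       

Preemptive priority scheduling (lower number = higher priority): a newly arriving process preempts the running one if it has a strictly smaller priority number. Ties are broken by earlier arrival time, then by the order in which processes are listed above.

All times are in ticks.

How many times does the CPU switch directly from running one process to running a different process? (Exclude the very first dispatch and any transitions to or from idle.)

Timeline: | C 0-3 | A 3-6 | E 6-9 | A 9-11 | D 11-12 | C 12-15 | B 15-23 |
Completion: A=11  B=23  C=15  D=12  E=9

6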